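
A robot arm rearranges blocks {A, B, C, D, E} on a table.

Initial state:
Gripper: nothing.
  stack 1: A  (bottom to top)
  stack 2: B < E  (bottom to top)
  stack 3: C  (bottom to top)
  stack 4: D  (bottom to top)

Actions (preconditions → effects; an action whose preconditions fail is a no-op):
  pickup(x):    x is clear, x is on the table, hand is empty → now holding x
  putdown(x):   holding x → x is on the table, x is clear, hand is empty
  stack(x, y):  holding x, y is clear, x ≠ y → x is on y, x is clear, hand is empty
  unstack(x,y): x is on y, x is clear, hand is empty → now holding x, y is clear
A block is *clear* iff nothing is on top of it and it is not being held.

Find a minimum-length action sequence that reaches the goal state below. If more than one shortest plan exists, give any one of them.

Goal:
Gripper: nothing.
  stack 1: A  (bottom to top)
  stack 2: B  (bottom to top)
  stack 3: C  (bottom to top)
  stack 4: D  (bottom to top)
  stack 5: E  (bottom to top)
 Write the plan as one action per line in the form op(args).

step 1 (unstack(E, B)): towers=[A; B; C; D] holding=E
step 2 (putdown(E)): towers=[A; B; C; D; E] holding=-
goal check: towers=[A; B; C; D; E] holding=- — reached (length 2, optimal by BFS)

unstack(E, B)
putdown(E)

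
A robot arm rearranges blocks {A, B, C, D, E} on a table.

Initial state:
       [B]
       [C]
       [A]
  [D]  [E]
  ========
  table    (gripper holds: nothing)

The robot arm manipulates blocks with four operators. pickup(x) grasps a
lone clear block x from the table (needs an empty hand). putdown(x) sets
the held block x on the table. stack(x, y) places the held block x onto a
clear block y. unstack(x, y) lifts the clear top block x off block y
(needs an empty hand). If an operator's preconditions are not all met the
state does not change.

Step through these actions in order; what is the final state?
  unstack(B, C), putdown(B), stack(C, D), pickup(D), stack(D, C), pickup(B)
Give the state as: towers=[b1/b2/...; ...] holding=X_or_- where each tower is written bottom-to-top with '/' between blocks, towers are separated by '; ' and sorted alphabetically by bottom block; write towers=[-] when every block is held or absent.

step 1 (unstack(B, C)): towers=[D; E/A/C] holding=B
step 2 (putdown(B)): towers=[B; D; E/A/C] holding=-
step 3 (stack(C, D)) [no-op]: towers=[B; D; E/A/C] holding=-
step 4 (pickup(D)): towers=[B; E/A/C] holding=D
step 5 (stack(D, C)): towers=[B; E/A/C/D] holding=-
step 6 (pickup(B)): towers=[E/A/C/D] holding=B

towers=[E/A/C/D] holding=B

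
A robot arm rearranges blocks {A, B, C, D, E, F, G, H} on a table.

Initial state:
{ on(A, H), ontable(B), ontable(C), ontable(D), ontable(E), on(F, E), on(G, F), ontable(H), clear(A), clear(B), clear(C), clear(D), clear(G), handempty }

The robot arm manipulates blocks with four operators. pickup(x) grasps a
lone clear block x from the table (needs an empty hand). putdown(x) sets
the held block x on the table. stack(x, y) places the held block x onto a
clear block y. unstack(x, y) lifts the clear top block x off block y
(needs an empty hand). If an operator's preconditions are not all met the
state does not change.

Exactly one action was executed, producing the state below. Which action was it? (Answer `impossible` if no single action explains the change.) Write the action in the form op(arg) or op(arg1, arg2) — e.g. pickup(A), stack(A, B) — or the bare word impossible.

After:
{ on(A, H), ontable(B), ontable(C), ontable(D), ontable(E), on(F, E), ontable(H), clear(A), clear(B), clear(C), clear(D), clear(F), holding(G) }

unstack(G, F)

target: towers=[B; C; D; E/F; H/A] holding=G
     unstack(G, F) → towers=[B; C; D; E/F; H/A] holding=G  ← match
     unstack(A, H) → towers=[B; C; D; E/F/G; H] holding=A
         pickup(B) → towers=[C; D; E/F/G; H/A] holding=B
         pickup(D) → towers=[B; C; E/F/G; H/A] holding=D
         pickup(C) → towers=[B; D; E/F/G; H/A] holding=C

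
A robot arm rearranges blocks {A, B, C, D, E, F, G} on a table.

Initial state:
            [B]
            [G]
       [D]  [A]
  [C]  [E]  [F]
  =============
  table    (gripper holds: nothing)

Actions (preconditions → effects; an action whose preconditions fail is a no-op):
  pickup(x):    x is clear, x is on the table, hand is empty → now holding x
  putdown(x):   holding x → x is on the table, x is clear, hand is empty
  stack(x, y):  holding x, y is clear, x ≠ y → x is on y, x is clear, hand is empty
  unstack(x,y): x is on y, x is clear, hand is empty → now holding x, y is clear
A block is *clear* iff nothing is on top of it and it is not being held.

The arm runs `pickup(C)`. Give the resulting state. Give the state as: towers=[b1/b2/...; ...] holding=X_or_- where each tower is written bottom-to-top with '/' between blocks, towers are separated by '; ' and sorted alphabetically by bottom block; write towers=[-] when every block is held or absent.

before: towers=[C; E/D; F/A/G/B] holding=-
pre[pickup(C)]: clear(C) ok, ontable(C) ok, handempty ok
all met → apply pickup(C)
after:  towers=[E/D; F/A/G/B] holding=C

towers=[E/D; F/A/G/B] holding=C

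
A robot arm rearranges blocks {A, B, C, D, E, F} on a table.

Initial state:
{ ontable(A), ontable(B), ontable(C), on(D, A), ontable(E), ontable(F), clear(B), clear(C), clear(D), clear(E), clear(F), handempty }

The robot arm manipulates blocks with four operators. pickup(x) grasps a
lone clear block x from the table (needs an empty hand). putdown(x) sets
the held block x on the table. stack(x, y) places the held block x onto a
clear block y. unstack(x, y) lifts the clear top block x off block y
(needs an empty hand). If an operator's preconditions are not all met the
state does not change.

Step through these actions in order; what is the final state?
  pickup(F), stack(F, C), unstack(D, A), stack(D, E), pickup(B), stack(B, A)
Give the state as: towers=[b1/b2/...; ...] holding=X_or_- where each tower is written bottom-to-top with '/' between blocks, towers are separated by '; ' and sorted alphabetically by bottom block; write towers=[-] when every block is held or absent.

step 1 (pickup(F)): towers=[A/D; B; C; E] holding=F
step 2 (stack(F, C)): towers=[A/D; B; C/F; E] holding=-
step 3 (unstack(D, A)): towers=[A; B; C/F; E] holding=D
step 4 (stack(D, E)): towers=[A; B; C/F; E/D] holding=-
step 5 (pickup(B)): towers=[A; C/F; E/D] holding=B
step 6 (stack(B, A)): towers=[A/B; C/F; E/D] holding=-

towers=[A/B; C/F; E/D] holding=-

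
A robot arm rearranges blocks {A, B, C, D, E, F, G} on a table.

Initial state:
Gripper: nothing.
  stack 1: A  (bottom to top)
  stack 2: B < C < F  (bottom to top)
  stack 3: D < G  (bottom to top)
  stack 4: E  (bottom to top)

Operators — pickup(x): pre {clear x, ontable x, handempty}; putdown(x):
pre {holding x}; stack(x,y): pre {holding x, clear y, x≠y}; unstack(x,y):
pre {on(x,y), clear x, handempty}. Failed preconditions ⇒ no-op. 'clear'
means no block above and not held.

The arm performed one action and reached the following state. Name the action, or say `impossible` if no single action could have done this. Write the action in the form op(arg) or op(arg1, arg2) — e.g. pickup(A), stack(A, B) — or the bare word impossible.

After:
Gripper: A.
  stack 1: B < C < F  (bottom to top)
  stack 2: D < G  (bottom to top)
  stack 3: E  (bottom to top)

pickup(A)

target: towers=[B/C/F; D/G; E] holding=A
     unstack(F, C) → towers=[A; B/C; D/G; E] holding=F
     unstack(G, D) → towers=[A; B/C/F; D; E] holding=G
         pickup(A) → towers=[B/C/F; D/G; E] holding=A  ← match
         pickup(E) → towers=[A; B/C/F; D/G] holding=E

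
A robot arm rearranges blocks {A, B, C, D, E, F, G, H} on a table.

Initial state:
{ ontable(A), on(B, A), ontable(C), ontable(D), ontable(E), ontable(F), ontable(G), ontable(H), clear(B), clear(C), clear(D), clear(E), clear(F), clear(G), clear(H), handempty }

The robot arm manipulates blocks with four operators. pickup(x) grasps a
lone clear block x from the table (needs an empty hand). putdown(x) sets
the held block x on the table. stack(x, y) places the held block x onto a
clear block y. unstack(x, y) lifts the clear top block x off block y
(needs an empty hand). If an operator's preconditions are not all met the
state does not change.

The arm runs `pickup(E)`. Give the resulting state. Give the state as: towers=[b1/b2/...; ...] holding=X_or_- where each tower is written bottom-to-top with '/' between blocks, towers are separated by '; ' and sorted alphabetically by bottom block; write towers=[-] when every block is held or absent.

before: towers=[A/B; C; D; E; F; G; H] holding=-
pre[pickup(E)]: clear(E) ok, ontable(E) ok, handempty ok
all met → apply pickup(E)
after:  towers=[A/B; C; D; F; G; H] holding=E

towers=[A/B; C; D; F; G; H] holding=E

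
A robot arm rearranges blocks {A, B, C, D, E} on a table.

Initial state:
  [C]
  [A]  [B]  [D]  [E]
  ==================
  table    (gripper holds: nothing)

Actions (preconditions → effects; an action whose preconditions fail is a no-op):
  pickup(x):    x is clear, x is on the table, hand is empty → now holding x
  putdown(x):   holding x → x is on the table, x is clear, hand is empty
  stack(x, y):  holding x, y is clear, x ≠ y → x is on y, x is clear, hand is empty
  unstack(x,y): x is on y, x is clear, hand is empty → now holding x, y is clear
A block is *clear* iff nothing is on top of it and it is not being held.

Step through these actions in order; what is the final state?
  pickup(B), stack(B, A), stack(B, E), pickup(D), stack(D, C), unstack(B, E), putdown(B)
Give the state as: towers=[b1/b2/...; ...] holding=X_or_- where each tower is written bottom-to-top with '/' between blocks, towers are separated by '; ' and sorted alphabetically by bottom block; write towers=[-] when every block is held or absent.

towers=[A/C/D; B; E] holding=-

step 1 (pickup(B)): towers=[A/C; D; E] holding=B
step 2 (stack(B, A)) [no-op]: towers=[A/C; D; E] holding=B
step 3 (stack(B, E)): towers=[A/C; D; E/B] holding=-
step 4 (pickup(D)): towers=[A/C; E/B] holding=D
step 5 (stack(D, C)): towers=[A/C/D; E/B] holding=-
step 6 (unstack(B, E)): towers=[A/C/D; E] holding=B
step 7 (putdown(B)): towers=[A/C/D; B; E] holding=-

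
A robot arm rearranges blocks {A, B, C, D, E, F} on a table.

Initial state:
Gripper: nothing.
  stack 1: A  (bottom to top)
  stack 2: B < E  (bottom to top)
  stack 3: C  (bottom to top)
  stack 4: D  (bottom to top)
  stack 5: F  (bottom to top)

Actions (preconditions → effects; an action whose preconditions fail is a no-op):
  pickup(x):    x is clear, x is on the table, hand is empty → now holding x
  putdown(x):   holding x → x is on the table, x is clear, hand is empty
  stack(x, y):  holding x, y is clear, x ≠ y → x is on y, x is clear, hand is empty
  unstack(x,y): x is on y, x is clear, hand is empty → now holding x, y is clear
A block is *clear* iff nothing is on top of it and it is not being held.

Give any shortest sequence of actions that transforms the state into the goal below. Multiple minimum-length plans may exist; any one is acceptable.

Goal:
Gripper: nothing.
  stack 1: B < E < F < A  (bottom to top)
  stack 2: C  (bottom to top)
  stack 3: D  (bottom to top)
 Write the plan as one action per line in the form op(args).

pickup(F)
stack(F, E)
pickup(A)
stack(A, F)

step 1 (pickup(F)): towers=[A; B/E; C; D] holding=F
step 2 (stack(F, E)): towers=[A; B/E/F; C; D] holding=-
step 3 (pickup(A)): towers=[B/E/F; C; D] holding=A
step 4 (stack(A, F)): towers=[B/E/F/A; C; D] holding=-
goal check: towers=[B/E/F/A; C; D] holding=- — reached (length 4, optimal by BFS)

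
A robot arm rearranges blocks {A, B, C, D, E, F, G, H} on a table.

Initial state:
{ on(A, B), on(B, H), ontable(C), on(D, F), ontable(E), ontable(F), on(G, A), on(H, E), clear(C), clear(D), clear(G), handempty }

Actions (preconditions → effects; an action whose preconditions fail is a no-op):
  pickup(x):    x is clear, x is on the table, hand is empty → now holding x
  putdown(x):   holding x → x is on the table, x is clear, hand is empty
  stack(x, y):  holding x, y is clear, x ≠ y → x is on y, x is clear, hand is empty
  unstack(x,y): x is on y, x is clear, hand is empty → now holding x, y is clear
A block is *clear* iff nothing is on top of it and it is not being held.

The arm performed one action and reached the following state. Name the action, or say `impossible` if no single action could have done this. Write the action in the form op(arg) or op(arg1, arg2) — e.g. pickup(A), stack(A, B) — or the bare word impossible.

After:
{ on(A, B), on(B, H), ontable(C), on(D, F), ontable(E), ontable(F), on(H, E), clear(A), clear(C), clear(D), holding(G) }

unstack(G, A)

target: towers=[C; E/H/B/A; F/D] holding=G
     unstack(G, A) → towers=[C; E/H/B/A; F/D] holding=G  ← match
     unstack(D, F) → towers=[C; E/H/B/A/G; F] holding=D
         pickup(C) → towers=[E/H/B/A/G; F/D] holding=C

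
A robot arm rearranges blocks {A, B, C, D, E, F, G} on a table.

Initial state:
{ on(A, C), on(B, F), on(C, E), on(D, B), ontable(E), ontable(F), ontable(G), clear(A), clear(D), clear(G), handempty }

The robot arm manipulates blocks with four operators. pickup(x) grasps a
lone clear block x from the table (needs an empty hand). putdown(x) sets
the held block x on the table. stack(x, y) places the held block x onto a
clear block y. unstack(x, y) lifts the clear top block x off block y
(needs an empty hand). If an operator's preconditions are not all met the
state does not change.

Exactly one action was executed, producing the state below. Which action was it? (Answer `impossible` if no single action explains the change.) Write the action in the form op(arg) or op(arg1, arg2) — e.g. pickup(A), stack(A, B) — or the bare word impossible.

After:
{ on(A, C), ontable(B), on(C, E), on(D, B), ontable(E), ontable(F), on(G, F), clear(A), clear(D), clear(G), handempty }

impossible

target: towers=[B/D; E/C/A; F/G] holding=-
         pickup(G) → towers=[E/C/A; F/B/D] holding=G
     unstack(D, B) → towers=[E/C/A; F/B; G] holding=D
     unstack(A, C) → towers=[E/C; F/B/D; G] holding=A
none of the 3 applicable actions match → impossible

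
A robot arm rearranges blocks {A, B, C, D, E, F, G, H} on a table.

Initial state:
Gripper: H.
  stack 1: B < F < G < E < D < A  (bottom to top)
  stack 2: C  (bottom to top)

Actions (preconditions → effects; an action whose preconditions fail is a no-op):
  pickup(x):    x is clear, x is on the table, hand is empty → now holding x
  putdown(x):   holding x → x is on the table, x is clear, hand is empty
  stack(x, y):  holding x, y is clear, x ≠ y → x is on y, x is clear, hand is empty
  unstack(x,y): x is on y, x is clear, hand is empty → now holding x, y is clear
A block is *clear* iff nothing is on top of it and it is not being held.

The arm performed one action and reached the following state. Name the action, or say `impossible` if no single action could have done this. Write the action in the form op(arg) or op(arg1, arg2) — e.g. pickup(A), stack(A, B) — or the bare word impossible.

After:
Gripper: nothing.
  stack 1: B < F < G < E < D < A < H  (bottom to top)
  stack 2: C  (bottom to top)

target: towers=[B/F/G/E/D/A/H; C] holding=-
        putdown(H) → towers=[B/F/G/E/D/A; C; H] holding=-
       stack(H, A) → towers=[B/F/G/E/D/A/H; C] holding=-  ← match
       stack(H, C) → towers=[B/F/G/E/D/A; C/H] holding=-

stack(H, A)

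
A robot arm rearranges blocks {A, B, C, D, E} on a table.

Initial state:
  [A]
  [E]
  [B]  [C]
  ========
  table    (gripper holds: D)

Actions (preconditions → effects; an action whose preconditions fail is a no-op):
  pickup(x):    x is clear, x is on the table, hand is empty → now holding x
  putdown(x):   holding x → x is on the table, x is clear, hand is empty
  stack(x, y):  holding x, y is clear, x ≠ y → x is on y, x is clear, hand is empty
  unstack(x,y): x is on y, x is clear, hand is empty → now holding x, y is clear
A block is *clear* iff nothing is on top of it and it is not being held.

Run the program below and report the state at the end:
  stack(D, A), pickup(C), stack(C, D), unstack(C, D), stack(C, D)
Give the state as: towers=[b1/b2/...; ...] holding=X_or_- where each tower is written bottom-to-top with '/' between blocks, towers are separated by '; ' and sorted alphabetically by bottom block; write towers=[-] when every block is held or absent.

towers=[B/E/A/D/C] holding=-

step 1 (stack(D, A)): towers=[B/E/A/D; C] holding=-
step 2 (pickup(C)): towers=[B/E/A/D] holding=C
step 3 (stack(C, D)): towers=[B/E/A/D/C] holding=-
step 4 (unstack(C, D)): towers=[B/E/A/D] holding=C
step 5 (stack(C, D)): towers=[B/E/A/D/C] holding=-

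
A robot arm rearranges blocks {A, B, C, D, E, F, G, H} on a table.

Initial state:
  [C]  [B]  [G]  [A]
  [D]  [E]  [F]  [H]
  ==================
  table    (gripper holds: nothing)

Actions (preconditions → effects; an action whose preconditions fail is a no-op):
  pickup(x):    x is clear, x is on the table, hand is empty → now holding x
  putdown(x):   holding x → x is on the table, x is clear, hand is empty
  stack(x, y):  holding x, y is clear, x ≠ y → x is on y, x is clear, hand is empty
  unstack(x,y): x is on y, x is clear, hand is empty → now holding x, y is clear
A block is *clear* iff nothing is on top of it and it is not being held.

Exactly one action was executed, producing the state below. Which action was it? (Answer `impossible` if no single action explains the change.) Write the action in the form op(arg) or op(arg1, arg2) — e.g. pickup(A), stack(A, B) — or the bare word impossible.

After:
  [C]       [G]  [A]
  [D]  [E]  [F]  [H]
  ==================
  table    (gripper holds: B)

target: towers=[D/C; E; F/G; H/A] holding=B
     unstack(G, F) → towers=[D/C; E/B; F; H/A] holding=G
     unstack(A, H) → towers=[D/C; E/B; F/G; H] holding=A
     unstack(B, E) → towers=[D/C; E; F/G; H/A] holding=B  ← match
     unstack(C, D) → towers=[D; E/B; F/G; H/A] holding=C

unstack(B, E)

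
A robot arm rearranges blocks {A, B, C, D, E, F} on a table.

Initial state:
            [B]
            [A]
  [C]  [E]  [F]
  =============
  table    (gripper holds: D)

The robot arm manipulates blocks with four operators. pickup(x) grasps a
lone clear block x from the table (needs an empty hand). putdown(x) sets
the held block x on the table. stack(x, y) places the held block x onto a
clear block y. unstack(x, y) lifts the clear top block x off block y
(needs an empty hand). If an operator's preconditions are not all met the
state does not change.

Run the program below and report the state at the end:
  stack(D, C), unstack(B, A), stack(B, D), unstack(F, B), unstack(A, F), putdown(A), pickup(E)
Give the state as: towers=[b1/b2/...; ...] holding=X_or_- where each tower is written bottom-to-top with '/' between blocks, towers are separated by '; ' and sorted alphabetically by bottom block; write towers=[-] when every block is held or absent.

towers=[A; C/D/B; F] holding=E

step 1 (stack(D, C)): towers=[C/D; E; F/A/B] holding=-
step 2 (unstack(B, A)): towers=[C/D; E; F/A] holding=B
step 3 (stack(B, D)): towers=[C/D/B; E; F/A] holding=-
step 4 (unstack(F, B)) [no-op]: towers=[C/D/B; E; F/A] holding=-
step 5 (unstack(A, F)): towers=[C/D/B; E; F] holding=A
step 6 (putdown(A)): towers=[A; C/D/B; E; F] holding=-
step 7 (pickup(E)): towers=[A; C/D/B; F] holding=E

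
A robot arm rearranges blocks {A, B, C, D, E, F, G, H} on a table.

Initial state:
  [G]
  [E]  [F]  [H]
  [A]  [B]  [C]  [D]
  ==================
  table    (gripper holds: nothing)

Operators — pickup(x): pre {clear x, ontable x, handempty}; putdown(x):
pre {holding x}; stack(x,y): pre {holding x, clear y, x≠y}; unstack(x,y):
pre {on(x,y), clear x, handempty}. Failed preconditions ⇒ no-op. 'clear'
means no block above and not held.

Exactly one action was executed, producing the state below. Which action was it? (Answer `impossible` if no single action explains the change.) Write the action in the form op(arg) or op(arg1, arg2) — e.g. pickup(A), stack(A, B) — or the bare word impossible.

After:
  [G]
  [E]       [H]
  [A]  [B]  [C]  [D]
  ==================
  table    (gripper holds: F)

unstack(F, B)

target: towers=[A/E/G; B; C/H; D] holding=F
     unstack(G, E) → towers=[A/E; B/F; C/H; D] holding=G
     unstack(H, C) → towers=[A/E/G; B/F; C; D] holding=H
     unstack(F, B) → towers=[A/E/G; B; C/H; D] holding=F  ← match
         pickup(D) → towers=[A/E/G; B/F; C/H] holding=D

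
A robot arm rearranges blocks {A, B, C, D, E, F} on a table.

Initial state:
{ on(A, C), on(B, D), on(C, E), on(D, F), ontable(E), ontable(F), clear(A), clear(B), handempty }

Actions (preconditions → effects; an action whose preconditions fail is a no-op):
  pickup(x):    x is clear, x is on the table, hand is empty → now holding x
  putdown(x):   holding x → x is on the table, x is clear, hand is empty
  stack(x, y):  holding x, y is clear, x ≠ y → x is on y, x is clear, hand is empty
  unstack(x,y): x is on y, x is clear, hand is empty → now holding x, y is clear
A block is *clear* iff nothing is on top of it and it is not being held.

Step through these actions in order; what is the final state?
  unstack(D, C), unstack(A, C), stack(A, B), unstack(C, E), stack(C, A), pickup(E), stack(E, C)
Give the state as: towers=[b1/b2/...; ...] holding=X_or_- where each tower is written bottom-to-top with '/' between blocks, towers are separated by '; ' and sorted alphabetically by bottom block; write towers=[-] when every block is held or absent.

towers=[F/D/B/A/C/E] holding=-

step 1 (unstack(D, C)) [no-op]: towers=[E/C/A; F/D/B] holding=-
step 2 (unstack(A, C)): towers=[E/C; F/D/B] holding=A
step 3 (stack(A, B)): towers=[E/C; F/D/B/A] holding=-
step 4 (unstack(C, E)): towers=[E; F/D/B/A] holding=C
step 5 (stack(C, A)): towers=[E; F/D/B/A/C] holding=-
step 6 (pickup(E)): towers=[F/D/B/A/C] holding=E
step 7 (stack(E, C)): towers=[F/D/B/A/C/E] holding=-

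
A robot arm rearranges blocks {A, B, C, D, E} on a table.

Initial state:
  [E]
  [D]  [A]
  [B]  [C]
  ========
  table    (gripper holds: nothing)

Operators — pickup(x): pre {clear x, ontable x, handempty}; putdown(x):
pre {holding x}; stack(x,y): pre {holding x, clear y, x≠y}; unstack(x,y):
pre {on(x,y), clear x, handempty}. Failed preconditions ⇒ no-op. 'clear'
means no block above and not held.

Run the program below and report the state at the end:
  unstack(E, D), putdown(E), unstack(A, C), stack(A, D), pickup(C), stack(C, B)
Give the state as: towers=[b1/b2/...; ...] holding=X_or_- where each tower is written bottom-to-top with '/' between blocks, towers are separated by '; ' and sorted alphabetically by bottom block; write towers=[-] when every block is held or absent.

step 1 (unstack(E, D)): towers=[B/D; C/A] holding=E
step 2 (putdown(E)): towers=[B/D; C/A; E] holding=-
step 3 (unstack(A, C)): towers=[B/D; C; E] holding=A
step 4 (stack(A, D)): towers=[B/D/A; C; E] holding=-
step 5 (pickup(C)): towers=[B/D/A; E] holding=C
step 6 (stack(C, B)) [no-op]: towers=[B/D/A; E] holding=C

towers=[B/D/A; E] holding=C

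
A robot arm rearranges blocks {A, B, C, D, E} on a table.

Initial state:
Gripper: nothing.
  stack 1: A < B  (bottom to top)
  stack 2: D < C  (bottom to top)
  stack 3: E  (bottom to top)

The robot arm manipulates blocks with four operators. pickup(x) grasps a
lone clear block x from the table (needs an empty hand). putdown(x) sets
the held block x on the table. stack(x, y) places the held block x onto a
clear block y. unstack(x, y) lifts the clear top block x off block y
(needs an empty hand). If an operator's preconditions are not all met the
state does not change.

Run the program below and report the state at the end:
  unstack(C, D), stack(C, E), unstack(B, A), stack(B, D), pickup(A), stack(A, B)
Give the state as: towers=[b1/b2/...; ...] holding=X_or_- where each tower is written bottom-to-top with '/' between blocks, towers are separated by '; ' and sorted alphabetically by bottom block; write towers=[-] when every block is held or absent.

towers=[D/B/A; E/C] holding=-

step 1 (unstack(C, D)): towers=[A/B; D; E] holding=C
step 2 (stack(C, E)): towers=[A/B; D; E/C] holding=-
step 3 (unstack(B, A)): towers=[A; D; E/C] holding=B
step 4 (stack(B, D)): towers=[A; D/B; E/C] holding=-
step 5 (pickup(A)): towers=[D/B; E/C] holding=A
step 6 (stack(A, B)): towers=[D/B/A; E/C] holding=-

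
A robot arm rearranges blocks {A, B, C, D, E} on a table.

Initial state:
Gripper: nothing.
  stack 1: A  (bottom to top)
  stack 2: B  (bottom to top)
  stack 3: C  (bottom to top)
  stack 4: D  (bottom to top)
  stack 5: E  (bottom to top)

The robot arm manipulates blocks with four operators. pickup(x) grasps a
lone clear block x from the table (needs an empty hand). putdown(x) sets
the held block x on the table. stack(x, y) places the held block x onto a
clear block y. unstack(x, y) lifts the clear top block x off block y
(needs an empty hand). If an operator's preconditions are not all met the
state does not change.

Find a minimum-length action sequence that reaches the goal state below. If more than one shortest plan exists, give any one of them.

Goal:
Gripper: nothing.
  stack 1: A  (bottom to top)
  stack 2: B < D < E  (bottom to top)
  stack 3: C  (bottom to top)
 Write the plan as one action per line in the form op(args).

pickup(D)
stack(D, B)
pickup(E)
stack(E, D)

step 1 (pickup(D)): towers=[A; B; C; E] holding=D
step 2 (stack(D, B)): towers=[A; B/D; C; E] holding=-
step 3 (pickup(E)): towers=[A; B/D; C] holding=E
step 4 (stack(E, D)): towers=[A; B/D/E; C] holding=-
goal check: towers=[A; B/D/E; C] holding=- — reached (length 4, optimal by BFS)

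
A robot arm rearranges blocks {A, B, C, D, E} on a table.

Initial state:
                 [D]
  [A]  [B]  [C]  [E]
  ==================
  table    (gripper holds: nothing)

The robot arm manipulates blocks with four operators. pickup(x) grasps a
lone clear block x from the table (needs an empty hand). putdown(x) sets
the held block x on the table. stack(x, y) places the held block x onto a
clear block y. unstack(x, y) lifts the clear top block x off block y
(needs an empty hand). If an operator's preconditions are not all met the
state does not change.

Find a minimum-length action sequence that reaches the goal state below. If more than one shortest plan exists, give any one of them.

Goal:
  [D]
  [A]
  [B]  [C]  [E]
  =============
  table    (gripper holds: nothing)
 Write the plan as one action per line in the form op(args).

step 1 (pickup(A)): towers=[B; C; E/D] holding=A
step 2 (stack(A, B)): towers=[B/A; C; E/D] holding=-
step 3 (unstack(D, E)): towers=[B/A; C; E] holding=D
step 4 (stack(D, A)): towers=[B/A/D; C; E] holding=-
goal check: towers=[B/A/D; C; E] holding=- — reached (length 4, optimal by BFS)

pickup(A)
stack(A, B)
unstack(D, E)
stack(D, A)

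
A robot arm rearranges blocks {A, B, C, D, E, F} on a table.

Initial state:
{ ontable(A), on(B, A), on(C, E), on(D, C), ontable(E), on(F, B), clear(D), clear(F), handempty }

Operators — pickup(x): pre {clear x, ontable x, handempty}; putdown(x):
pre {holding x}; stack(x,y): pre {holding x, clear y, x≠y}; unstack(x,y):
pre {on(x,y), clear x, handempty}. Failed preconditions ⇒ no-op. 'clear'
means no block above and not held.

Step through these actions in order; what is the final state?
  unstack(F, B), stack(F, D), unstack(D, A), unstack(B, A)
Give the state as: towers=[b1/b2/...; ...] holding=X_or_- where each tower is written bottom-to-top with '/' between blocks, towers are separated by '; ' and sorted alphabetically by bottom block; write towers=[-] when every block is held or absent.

towers=[A; E/C/D/F] holding=B

step 1 (unstack(F, B)): towers=[A/B; E/C/D] holding=F
step 2 (stack(F, D)): towers=[A/B; E/C/D/F] holding=-
step 3 (unstack(D, A)) [no-op]: towers=[A/B; E/C/D/F] holding=-
step 4 (unstack(B, A)): towers=[A; E/C/D/F] holding=B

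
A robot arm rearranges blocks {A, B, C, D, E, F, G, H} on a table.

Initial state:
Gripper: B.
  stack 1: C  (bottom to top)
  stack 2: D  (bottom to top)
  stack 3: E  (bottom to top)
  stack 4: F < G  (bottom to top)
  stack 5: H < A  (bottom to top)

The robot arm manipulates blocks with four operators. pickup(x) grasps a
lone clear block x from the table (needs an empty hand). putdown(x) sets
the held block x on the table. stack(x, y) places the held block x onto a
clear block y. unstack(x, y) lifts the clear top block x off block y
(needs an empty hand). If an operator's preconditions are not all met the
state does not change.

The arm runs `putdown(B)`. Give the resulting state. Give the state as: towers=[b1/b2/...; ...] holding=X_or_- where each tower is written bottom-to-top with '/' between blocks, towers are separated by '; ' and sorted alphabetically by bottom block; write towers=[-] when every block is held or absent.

before: towers=[C; D; E; F/G; H/A] holding=B
pre[putdown(B)]: holding(B) ✓
all met → apply putdown(B)
after:  towers=[B; C; D; E; F/G; H/A] holding=-

towers=[B; C; D; E; F/G; H/A] holding=-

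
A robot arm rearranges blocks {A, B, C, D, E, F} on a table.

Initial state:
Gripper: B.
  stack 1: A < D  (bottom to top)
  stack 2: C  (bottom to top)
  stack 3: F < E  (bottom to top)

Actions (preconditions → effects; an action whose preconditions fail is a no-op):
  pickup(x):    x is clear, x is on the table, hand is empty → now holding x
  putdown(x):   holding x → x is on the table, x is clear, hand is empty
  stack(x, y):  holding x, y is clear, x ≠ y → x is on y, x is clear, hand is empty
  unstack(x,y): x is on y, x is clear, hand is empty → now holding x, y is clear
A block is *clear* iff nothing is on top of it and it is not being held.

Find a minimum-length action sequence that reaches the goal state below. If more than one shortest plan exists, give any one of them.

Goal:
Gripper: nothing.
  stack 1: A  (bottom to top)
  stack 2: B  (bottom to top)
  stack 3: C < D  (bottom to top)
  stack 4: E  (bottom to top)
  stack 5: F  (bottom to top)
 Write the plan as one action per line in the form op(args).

step 1 (putdown(B)): towers=[A/D; B; C; F/E] holding=-
step 2 (unstack(D, A)): towers=[A; B; C; F/E] holding=D
step 3 (stack(D, C)): towers=[A; B; C/D; F/E] holding=-
step 4 (unstack(E, F)): towers=[A; B; C/D; F] holding=E
step 5 (putdown(E)): towers=[A; B; C/D; E; F] holding=-
goal check: towers=[A; B; C/D; E; F] holding=- — reached (length 5, optimal by BFS)

putdown(B)
unstack(D, A)
stack(D, C)
unstack(E, F)
putdown(E)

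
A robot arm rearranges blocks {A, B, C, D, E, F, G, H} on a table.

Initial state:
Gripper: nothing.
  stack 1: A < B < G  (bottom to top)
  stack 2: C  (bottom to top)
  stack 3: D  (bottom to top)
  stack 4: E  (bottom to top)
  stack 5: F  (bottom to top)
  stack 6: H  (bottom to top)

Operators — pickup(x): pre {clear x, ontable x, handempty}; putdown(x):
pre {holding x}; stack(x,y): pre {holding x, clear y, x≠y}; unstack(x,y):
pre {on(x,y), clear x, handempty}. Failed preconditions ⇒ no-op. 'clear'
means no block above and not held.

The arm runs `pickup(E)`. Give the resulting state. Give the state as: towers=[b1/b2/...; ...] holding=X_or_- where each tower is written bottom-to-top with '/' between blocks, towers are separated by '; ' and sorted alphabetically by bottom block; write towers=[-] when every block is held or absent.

before: towers=[A/B/G; C; D; E; F; H] holding=-
pre[pickup(E)]: clear(E) ✓, ontable(E) ✓, handempty ✓
all met → apply pickup(E)
after:  towers=[A/B/G; C; D; F; H] holding=E

towers=[A/B/G; C; D; F; H] holding=E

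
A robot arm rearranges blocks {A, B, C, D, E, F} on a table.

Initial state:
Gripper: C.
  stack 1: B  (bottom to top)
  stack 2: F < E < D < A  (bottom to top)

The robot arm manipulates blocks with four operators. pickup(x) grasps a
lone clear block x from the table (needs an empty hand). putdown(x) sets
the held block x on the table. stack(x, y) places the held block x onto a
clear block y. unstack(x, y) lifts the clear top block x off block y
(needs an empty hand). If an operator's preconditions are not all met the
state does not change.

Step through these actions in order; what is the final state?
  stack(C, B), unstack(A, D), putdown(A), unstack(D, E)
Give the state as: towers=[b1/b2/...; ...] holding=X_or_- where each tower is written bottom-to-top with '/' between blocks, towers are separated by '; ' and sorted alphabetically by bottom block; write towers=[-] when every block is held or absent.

towers=[A; B/C; F/E] holding=D

step 1 (stack(C, B)): towers=[B/C; F/E/D/A] holding=-
step 2 (unstack(A, D)): towers=[B/C; F/E/D] holding=A
step 3 (putdown(A)): towers=[A; B/C; F/E/D] holding=-
step 4 (unstack(D, E)): towers=[A; B/C; F/E] holding=D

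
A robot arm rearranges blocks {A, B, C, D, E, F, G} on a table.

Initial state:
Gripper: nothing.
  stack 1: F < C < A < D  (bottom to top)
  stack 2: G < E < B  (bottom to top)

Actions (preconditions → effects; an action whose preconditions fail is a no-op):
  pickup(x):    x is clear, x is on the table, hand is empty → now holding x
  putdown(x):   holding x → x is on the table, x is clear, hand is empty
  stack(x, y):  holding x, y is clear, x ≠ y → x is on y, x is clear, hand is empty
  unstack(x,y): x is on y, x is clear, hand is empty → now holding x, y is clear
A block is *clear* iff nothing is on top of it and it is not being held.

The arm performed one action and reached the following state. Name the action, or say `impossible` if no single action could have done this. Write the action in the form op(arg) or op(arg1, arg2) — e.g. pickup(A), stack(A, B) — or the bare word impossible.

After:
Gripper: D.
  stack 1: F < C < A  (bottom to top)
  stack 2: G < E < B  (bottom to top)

target: towers=[F/C/A; G/E/B] holding=D
     unstack(B, E) → towers=[F/C/A/D; G/E] holding=B
     unstack(D, A) → towers=[F/C/A; G/E/B] holding=D  ← match

unstack(D, A)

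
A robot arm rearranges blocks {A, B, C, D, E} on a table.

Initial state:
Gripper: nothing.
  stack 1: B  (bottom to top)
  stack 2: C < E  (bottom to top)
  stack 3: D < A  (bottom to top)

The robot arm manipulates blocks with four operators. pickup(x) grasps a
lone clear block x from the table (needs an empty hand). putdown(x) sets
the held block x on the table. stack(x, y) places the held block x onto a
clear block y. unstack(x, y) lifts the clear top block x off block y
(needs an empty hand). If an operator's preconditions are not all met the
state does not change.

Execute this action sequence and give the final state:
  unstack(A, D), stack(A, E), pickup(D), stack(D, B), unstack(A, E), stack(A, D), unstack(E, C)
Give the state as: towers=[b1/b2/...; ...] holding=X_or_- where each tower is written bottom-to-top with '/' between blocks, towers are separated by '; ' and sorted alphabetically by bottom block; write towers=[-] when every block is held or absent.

step 1 (unstack(A, D)): towers=[B; C/E; D] holding=A
step 2 (stack(A, E)): towers=[B; C/E/A; D] holding=-
step 3 (pickup(D)): towers=[B; C/E/A] holding=D
step 4 (stack(D, B)): towers=[B/D; C/E/A] holding=-
step 5 (unstack(A, E)): towers=[B/D; C/E] holding=A
step 6 (stack(A, D)): towers=[B/D/A; C/E] holding=-
step 7 (unstack(E, C)): towers=[B/D/A; C] holding=E

towers=[B/D/A; C] holding=E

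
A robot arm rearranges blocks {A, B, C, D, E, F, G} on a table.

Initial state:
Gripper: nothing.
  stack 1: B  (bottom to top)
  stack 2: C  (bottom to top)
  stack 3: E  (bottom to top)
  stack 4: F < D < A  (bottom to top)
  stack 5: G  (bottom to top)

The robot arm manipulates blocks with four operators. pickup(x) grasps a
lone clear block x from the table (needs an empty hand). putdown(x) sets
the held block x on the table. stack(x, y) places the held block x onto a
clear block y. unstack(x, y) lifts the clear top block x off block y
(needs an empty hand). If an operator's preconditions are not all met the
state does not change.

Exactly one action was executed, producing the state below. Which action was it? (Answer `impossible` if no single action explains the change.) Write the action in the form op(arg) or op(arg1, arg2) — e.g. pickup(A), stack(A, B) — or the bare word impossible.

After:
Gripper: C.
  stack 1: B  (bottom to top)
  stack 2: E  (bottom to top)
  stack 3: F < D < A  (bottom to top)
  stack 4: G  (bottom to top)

pickup(C)

target: towers=[B; E; F/D/A; G] holding=C
         pickup(B) → towers=[C; E; F/D/A; G] holding=B
         pickup(G) → towers=[B; C; E; F/D/A] holding=G
     unstack(A, D) → towers=[B; C; E; F/D; G] holding=A
         pickup(E) → towers=[B; C; F/D/A; G] holding=E
         pickup(C) → towers=[B; E; F/D/A; G] holding=C  ← match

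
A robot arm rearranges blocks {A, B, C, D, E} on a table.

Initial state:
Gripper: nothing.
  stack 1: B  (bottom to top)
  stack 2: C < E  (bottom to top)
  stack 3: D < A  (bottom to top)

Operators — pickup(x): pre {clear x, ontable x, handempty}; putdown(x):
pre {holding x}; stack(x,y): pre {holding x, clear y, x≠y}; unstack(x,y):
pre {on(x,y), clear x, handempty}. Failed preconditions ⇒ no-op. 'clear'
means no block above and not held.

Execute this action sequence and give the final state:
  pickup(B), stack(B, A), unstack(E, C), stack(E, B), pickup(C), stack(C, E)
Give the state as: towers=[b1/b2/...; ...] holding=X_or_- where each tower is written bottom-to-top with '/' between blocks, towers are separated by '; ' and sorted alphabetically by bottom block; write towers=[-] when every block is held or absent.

step 1 (pickup(B)): towers=[C/E; D/A] holding=B
step 2 (stack(B, A)): towers=[C/E; D/A/B] holding=-
step 3 (unstack(E, C)): towers=[C; D/A/B] holding=E
step 4 (stack(E, B)): towers=[C; D/A/B/E] holding=-
step 5 (pickup(C)): towers=[D/A/B/E] holding=C
step 6 (stack(C, E)): towers=[D/A/B/E/C] holding=-

towers=[D/A/B/E/C] holding=-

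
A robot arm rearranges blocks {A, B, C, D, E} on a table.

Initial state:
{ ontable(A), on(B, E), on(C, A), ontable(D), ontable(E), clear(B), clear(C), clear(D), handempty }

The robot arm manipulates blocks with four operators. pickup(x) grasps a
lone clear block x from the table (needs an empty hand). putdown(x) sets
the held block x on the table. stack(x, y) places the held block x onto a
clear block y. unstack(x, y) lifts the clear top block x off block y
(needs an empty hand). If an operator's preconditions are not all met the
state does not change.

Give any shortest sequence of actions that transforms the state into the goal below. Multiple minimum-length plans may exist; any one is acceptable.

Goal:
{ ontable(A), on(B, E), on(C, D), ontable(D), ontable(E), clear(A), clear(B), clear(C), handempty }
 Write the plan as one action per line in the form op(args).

step 1 (unstack(C, A)): towers=[A; D; E/B] holding=C
step 2 (stack(C, D)): towers=[A; D/C; E/B] holding=-
goal check: towers=[A; D/C; E/B] holding=- — reached (length 2, optimal by BFS)

unstack(C, A)
stack(C, D)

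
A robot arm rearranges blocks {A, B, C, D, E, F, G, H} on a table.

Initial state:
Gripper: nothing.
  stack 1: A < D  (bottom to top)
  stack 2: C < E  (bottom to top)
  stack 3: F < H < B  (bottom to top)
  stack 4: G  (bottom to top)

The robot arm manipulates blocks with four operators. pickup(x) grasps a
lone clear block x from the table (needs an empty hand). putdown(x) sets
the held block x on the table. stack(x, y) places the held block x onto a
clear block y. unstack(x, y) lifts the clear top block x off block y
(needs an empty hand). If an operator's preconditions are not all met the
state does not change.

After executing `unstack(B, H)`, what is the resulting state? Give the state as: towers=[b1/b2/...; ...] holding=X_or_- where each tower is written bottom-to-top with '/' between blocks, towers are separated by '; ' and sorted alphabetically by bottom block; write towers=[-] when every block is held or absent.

before: towers=[A/D; C/E; F/H/B; G] holding=-
pre[unstack(B, H)]: on(B,H) ✓, clear(B) ✓, handempty ✓
all met → apply unstack(B, H)
after:  towers=[A/D; C/E; F/H; G] holding=B

towers=[A/D; C/E; F/H; G] holding=B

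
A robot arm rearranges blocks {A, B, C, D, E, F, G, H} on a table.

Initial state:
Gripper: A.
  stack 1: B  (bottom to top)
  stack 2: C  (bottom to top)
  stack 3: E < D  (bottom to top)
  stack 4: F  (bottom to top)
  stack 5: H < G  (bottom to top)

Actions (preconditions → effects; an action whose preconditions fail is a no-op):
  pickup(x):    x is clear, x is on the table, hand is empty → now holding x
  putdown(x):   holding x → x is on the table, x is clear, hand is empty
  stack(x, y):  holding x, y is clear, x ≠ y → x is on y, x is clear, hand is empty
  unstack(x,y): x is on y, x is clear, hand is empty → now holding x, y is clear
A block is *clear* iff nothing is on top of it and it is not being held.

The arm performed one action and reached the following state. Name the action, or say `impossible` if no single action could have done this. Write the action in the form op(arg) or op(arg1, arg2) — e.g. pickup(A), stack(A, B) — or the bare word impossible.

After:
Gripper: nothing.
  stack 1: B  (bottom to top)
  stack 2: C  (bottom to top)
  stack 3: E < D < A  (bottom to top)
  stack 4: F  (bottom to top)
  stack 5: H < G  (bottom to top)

stack(A, D)

target: towers=[B; C; E/D/A; F; H/G] holding=-
        putdown(A) → towers=[A; B; C; E/D; F; H/G] holding=-
       stack(A, G) → towers=[B; C; E/D; F; H/G/A] holding=-
       stack(A, B) → towers=[B/A; C; E/D; F; H/G] holding=-
       stack(A, F) → towers=[B; C; E/D; F/A; H/G] holding=-
       stack(A, D) → towers=[B; C; E/D/A; F; H/G] holding=-  ← match
       stack(A, C) → towers=[B; C/A; E/D; F; H/G] holding=-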